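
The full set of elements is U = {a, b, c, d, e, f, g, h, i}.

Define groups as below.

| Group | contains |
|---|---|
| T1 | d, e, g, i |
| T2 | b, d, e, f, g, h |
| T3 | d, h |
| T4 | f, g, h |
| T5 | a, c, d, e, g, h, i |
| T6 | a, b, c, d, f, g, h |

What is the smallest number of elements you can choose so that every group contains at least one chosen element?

2

T = {d, g} meets every group (each contains at least one member of T), and |T| = 2.
No single element lies in every group, so at least 2 are needed and 2 is optimal.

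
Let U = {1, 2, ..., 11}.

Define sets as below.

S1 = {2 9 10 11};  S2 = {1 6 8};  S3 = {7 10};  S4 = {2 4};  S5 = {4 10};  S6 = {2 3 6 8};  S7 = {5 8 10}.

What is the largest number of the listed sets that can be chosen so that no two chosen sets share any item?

S2, S3, S4 are pairwise disjoint (S2={1,6,8}; S3={7,10}; S4={2,4}).
Every remaining set overlaps one of these, and no 4 of the listed sets are pairwise disjoint, so 3 is the maximum.

3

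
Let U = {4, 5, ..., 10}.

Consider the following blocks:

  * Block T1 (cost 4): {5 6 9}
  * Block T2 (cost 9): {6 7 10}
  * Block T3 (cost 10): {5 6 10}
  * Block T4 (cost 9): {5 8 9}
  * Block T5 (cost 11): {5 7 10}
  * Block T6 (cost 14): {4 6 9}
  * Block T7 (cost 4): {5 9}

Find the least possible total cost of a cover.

T2, T4, T6 together cover every point (T2 ∪ T4 ∪ T6 = {4, 5, 6, 7, 8, 9, 10}); total cost 9 + 9 + 14 = 32.
The greedy pick T1, T2, T4, T6 costs 36; no covering selection beats 32.

32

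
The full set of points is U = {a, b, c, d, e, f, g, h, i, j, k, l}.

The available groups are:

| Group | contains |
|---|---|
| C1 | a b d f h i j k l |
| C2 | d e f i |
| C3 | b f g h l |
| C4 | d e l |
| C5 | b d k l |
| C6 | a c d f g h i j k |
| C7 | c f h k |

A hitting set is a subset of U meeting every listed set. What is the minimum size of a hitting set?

The 2 points {d, f} hit every group.
The groups C4, C7 are pairwise disjoint, so any hitting set needs a separate point for each — at least 2. Hence 2 is optimal.

2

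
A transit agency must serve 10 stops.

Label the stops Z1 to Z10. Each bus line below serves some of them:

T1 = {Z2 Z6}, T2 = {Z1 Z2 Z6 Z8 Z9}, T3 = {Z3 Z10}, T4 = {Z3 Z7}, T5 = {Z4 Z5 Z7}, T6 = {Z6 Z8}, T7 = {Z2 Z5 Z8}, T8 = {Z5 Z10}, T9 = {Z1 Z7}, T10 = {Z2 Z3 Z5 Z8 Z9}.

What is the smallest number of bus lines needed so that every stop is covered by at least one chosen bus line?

T2 and T3 and T5 together: T2 ∪ T3 ∪ T5 = {Z1, Z2, Z3, Z4, Z5, Z6, Z7, Z8, Z9, Z10} — every stop is covered.
Only T5 contains Z4, so T5 is forced; the remaining 7 stops need at least 2 more bus lines (each remaining bus line adds at most 5) — so at least 3 bus lines are needed, and 3 is optimal.

3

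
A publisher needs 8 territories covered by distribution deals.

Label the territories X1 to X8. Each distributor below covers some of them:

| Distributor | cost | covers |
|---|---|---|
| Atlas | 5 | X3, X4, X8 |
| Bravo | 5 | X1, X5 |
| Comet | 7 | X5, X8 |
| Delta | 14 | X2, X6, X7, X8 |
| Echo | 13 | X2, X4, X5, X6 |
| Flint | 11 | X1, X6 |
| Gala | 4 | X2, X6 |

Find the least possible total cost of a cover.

Atlas, Bravo, Delta together cover every territory (Atlas ∪ Bravo ∪ Delta = {X1, X2, X3, X4, X5, X6, X7, X8}); total cost 5 + 5 + 14 = 24.
The greedy pick Atlas, Gala, Bravo, Delta costs 28; no covering selection beats 24.

24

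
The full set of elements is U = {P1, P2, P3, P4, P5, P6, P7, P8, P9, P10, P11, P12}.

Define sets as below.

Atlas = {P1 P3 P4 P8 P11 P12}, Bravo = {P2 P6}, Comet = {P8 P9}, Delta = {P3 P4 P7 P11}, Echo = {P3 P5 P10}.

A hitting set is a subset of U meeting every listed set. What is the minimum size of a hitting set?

Take H = {P2, P3, P9}. Each listed set contains at least one of these, so H is a hitting set of size 3.
The sets Bravo, Comet, Echo are pairwise disjoint, so any hitting set needs a separate element for each — at least 3. Hence 3 is optimal.

3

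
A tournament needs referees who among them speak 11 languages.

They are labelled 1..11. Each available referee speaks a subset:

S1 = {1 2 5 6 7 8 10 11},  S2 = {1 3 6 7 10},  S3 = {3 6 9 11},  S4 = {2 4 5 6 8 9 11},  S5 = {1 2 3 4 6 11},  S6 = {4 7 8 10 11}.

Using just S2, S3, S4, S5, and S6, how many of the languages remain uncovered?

0

Union of S2, S3, S4, S5, S6 = {1, 2, 3, 4, 5, 6, 7, 8, 9, 10, 11} — that's every language, so 0 are uncovered.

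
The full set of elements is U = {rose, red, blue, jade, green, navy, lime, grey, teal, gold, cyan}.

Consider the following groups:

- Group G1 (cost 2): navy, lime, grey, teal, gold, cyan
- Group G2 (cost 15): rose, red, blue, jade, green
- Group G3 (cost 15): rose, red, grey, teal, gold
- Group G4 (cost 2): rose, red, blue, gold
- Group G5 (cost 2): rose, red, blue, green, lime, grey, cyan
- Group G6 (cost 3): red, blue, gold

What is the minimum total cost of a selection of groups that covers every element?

17

G1, G2 together cover every element (G1 ∪ G2 = {rose, red, blue, jade, green, navy, lime, grey, teal, gold, cyan}); total cost 2 + 15 = 17.
The greedy pick G5, G1, G2 costs 19; no covering selection beats 17.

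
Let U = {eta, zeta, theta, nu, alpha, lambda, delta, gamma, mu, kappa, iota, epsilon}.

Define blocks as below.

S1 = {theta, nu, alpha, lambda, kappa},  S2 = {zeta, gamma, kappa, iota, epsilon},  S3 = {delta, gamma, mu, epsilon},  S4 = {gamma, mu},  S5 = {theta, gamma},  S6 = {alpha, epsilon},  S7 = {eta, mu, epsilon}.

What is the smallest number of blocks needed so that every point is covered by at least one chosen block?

4

Take {S1, S2, S3, S7}. Their union is {eta, zeta, theta, nu, alpha, lambda, delta, gamma, mu, kappa, iota, epsilon}, which is all 12 points.
No 3 of the 7 blocks cover everything (all 35 combinations miss at least one point), so 4 is optimal.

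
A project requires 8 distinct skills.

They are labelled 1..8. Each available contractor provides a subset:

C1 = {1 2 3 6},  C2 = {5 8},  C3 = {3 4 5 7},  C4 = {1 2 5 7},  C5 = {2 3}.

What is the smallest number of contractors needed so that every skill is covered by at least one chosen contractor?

3

C1 and C2 and C3 together: C1 ∪ C2 ∪ C3 = {1, 2, 3, 4, 5, 6, 7, 8} — every skill is covered.
Only C3 contains 4, so C3 is forced; the remaining 4 skills need at least 2 more contractors (each remaining contractor adds at most 3) — so at least 3 contractors are needed, and 3 is optimal.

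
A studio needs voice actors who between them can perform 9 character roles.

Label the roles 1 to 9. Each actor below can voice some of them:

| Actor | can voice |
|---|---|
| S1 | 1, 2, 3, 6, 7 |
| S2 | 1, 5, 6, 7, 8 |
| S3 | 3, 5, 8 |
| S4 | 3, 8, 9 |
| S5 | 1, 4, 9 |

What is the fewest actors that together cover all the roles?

3

S1 and S2 and S5 together: S1 ∪ S2 ∪ S5 = {1, 2, 3, 4, 5, 6, 7, 8, 9} — every role is covered.
Only S1 contains 2, so S1 is forced; the remaining 4 roles need at least 2 more actors (each remaining actor adds at most 2) — so at least 3 actors are needed, and 3 is optimal.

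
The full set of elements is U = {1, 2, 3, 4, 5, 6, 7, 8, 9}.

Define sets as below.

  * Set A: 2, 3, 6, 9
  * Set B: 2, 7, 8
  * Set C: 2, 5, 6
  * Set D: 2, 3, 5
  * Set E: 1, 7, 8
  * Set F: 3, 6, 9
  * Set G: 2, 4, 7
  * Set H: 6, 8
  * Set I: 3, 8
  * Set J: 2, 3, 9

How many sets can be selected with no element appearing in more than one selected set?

E, F are pairwise disjoint (E={1,7,8}; F={3,6,9}).
Every remaining set overlaps one of these, and no 3 of the listed sets are pairwise disjoint, so 2 is the maximum.

2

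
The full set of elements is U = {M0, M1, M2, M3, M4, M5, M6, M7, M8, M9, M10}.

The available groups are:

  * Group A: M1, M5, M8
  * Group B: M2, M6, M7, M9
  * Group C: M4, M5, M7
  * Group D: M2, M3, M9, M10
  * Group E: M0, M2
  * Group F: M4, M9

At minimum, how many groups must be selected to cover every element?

5

A and B and C and D and E together: A ∪ B ∪ C ∪ D ∪ E = {M0, M1, M2, M3, M4, M5, M6, M7, M8, M9, M10} — every element is covered.
No 4 of the 6 groups cover everything (all 15 combinations miss at least one element), so 5 is optimal.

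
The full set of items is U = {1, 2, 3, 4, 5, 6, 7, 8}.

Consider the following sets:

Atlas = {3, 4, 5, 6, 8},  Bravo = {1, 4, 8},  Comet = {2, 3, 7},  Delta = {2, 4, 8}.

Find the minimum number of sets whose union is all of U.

Take {Atlas, Bravo, Comet}. Their union is {1, 2, 3, 4, 5, 6, 7, 8}, which is all 8 items.
Only Bravo contains 1, so Bravo is forced; the remaining 5 items need at least 2 more sets (each remaining set adds at most 3) — so at least 3 sets are needed, and 3 is optimal.

3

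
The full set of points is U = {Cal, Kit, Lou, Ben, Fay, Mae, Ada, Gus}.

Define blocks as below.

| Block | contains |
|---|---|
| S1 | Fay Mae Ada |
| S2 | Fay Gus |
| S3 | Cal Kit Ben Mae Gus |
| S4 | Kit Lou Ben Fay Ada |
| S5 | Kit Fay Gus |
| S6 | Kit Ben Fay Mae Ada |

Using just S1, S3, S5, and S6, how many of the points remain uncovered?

1

Union of S1, S3, S5, S6 = {Cal, Kit, Ben, Fay, Mae, Ada, Gus}.
Not covered: Lou — 1 point.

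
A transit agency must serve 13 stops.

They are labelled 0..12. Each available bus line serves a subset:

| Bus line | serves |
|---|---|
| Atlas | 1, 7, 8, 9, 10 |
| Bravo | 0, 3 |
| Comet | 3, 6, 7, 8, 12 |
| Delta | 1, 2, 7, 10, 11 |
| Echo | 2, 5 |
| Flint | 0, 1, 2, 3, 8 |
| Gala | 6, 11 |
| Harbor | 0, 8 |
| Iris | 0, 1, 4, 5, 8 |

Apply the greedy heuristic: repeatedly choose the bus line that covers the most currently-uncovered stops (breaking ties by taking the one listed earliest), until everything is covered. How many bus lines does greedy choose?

Greedy: pick Atlas (covers 5 new) → pick Comet (covers 3 new) → pick Iris (covers 3 new) → pick Delta (covers 2 new). Total picks: 4.

4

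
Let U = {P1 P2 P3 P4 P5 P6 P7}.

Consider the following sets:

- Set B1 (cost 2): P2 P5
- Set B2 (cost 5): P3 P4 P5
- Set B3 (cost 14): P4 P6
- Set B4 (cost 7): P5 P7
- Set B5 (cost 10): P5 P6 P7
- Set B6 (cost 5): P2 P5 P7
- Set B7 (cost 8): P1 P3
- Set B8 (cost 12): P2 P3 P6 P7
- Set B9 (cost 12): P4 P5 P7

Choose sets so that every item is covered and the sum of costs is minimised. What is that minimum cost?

B1, B2, B5, B7 together cover every item (B1 ∪ B2 ∪ B5 ∪ B7 = {P1, P2, P3, P4, P5, P6, P7}); total cost 2 + 5 + 10 + 8 = 25.
No covering selection has total cost below 25.

25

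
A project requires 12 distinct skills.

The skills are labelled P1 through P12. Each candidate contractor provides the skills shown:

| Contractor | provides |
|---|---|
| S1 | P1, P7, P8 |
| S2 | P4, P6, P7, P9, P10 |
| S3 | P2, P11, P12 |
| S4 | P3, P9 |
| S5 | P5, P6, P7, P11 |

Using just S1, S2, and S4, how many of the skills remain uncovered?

Union of S1, S2, S4 = {P1, P3, P4, P6, P7, P8, P9, P10}.
Not covered: P2, P5, P11, P12 — 4 skills.

4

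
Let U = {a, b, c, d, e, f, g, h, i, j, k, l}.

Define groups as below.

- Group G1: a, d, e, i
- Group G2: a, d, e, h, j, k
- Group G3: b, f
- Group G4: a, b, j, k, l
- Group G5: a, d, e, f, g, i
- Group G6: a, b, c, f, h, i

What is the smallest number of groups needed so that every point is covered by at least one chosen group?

G4, G5, and G6 cover everything between them: the union {a, b, c, d, e, f, g, h, i, j, k, l} is all of U.
Only G6 contains c, so G6 is forced; the remaining 6 points need at least 2 more groups (each remaining group adds at most 4) — so at least 3 groups are needed, and 3 is optimal.

3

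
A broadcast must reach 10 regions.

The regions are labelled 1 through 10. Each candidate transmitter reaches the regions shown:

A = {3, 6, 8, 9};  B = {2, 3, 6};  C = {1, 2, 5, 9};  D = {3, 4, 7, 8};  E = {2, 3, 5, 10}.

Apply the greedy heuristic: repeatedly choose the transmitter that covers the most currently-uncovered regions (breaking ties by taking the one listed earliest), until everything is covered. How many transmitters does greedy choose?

4

Greedy: pick A (covers 4 new) → pick C (covers 3 new) → pick D (covers 2 new) → pick E (covers 1 new). Total picks: 4.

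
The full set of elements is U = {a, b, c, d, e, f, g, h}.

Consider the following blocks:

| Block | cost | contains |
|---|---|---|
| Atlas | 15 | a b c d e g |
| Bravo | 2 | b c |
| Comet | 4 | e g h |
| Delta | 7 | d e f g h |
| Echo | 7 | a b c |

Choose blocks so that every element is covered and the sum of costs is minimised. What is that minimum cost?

14

Delta, Echo together cover every element (Delta ∪ Echo = {a, b, c, d, e, f, g, h}); total cost 7 + 7 = 14.
The greedy pick Bravo, Comet, Delta, Echo costs 20; no covering selection beats 14.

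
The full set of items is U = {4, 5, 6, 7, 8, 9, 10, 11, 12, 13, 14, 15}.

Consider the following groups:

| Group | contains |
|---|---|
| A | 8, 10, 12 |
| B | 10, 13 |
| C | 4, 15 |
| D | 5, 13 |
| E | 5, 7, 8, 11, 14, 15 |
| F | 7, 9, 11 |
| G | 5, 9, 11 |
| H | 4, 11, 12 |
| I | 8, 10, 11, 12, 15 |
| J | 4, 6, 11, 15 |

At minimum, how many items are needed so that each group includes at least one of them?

4

Take T = {4, 11, 12, 13}. Each listed group contains at least one of these, so T is a hitting set of size 4.
The groups A, C, D, F are pairwise disjoint, so any hitting set needs a separate item for each — at least 4. Hence 4 is optimal.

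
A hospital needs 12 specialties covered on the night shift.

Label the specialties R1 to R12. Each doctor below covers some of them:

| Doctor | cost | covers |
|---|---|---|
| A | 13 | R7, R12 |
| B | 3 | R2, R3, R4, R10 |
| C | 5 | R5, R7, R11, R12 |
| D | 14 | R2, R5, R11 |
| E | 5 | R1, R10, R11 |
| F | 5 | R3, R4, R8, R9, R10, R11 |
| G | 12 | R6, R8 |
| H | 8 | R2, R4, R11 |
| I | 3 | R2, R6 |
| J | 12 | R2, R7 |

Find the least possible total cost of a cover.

18

C, E, F, I together cover every specialty (C ∪ E ∪ F ∪ I = {R1, R2, R3, R4, R5, R6, R7, R8, R9, R10, R11, R12}); total cost 5 + 5 + 5 + 3 = 18.
The greedy pick B, C, F, I, E costs 21; no covering selection beats 18.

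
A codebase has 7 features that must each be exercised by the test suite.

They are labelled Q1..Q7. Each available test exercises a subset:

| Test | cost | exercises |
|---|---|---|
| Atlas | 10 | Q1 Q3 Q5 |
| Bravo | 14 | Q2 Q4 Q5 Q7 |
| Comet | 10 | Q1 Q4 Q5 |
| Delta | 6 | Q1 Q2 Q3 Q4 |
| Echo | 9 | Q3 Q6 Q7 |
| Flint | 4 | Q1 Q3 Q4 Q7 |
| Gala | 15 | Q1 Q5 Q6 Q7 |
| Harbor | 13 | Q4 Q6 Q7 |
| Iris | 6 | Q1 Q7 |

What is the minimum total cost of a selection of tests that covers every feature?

Delta, Gala together cover every feature (Delta ∪ Gala = {Q1, Q2, Q3, Q4, Q5, Q6, Q7}); total cost 6 + 15 = 21.
The greedy pick Flint, Delta, Gala costs 25; no covering selection beats 21.

21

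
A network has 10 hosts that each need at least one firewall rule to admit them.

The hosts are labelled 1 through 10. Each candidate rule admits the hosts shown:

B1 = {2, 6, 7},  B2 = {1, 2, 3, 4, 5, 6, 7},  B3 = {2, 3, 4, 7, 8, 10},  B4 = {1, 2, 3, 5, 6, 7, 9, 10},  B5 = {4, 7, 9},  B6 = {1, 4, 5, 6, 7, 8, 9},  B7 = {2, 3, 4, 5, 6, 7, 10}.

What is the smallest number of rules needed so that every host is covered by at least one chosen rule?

Take {B3, B6}. Their union is {1, 2, 3, 4, 5, 6, 7, 8, 9, 10}, which is all 10 hosts.
No single rule has all 10 hosts (the largest, B4, has 8), so 2 is optimal.

2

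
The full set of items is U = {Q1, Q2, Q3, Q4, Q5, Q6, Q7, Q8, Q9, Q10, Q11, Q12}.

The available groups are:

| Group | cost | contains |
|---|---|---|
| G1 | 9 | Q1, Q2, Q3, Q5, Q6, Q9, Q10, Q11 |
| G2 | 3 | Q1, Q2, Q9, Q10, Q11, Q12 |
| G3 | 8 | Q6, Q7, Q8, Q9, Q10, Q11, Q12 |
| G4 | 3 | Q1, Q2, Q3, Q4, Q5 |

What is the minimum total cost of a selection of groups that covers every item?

11

G3, G4 together cover every item (G3 ∪ G4 = {Q1, Q2, Q3, Q4, Q5, Q6, Q7, Q8, Q9, Q10, Q11, Q12}); total cost 8 + 3 = 11.
The greedy pick G2, G4, G3 costs 14; no covering selection beats 11.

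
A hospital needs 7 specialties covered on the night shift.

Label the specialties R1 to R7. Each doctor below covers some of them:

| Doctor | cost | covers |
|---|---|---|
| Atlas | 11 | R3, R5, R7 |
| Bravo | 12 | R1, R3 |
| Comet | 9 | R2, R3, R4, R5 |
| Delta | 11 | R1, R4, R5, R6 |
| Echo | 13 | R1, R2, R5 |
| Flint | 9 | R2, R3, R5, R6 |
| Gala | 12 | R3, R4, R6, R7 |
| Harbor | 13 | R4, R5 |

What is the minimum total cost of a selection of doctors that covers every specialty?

Echo, Gala together cover every specialty (Echo ∪ Gala = {R1, R2, R3, R4, R5, R6, R7}); total cost 13 + 12 = 25.
The greedy pick Comet, Delta, Atlas costs 31; no covering selection beats 25.

25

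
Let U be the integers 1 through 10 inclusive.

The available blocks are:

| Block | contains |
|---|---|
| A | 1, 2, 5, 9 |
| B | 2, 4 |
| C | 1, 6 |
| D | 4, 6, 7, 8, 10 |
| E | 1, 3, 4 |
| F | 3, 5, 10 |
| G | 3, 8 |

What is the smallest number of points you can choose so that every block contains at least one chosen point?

3

The 3 points {1, 3, 4} hit every block.
The blocks B, C, F are pairwise disjoint, so any hitting set needs a separate point for each — at least 3. Hence 3 is optimal.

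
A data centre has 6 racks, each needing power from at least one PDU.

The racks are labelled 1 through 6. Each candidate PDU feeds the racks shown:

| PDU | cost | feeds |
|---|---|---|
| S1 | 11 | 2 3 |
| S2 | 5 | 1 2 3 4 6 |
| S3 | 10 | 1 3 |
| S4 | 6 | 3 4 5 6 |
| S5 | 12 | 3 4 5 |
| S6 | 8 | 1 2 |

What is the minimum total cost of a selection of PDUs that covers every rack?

11

S2, S4 together cover every rack (S2 ∪ S4 = {1, 2, 3, 4, 5, 6}); total cost 5 + 6 = 11.
No covering selection has total cost below 11.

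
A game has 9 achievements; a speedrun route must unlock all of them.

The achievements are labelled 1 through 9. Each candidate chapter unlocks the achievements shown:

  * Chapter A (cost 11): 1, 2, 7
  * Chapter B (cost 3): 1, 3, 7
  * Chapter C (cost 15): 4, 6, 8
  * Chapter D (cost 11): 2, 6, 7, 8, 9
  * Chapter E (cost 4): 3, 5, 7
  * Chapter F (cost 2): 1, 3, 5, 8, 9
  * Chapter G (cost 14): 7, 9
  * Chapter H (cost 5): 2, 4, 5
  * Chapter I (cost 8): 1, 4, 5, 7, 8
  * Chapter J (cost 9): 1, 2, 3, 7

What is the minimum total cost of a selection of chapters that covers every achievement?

D, F, H together cover every achievement (D ∪ F ∪ H = {1, 2, 3, 4, 5, 6, 7, 8, 9}); total cost 11 + 2 + 5 = 18.
The greedy pick F, H, B, D costs 21; no covering selection beats 18.

18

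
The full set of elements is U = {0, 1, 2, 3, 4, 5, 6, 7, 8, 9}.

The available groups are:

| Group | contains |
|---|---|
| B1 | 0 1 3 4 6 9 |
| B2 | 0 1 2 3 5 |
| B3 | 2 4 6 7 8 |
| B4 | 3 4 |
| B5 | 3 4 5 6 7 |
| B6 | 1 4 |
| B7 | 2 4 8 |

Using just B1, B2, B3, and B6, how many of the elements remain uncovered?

Union of B1, B2, B3, B6 = {0, 1, 2, 3, 4, 5, 6, 7, 8, 9} — that's every element, so 0 are uncovered.

0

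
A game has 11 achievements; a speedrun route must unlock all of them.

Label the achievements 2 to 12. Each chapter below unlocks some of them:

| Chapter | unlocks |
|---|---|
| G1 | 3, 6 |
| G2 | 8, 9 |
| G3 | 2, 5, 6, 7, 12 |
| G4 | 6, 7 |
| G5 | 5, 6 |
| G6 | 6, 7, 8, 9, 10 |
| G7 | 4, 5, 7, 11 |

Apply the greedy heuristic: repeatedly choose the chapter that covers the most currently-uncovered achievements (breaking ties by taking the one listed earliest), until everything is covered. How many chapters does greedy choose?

Greedy: pick G3 (covers 5 new) → pick G6 (covers 3 new) → pick G7 (covers 2 new) → pick G1 (covers 1 new). Total picks: 4.

4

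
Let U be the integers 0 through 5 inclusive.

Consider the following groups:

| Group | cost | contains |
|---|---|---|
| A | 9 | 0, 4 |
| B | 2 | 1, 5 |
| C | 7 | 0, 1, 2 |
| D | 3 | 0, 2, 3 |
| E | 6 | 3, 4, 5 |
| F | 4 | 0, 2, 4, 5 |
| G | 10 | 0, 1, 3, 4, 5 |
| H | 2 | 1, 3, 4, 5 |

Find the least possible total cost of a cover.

5

D, H together cover every point (D ∪ H = {0, 1, 2, 3, 4, 5}); total cost 3 + 2 = 5.
No covering selection has total cost below 5.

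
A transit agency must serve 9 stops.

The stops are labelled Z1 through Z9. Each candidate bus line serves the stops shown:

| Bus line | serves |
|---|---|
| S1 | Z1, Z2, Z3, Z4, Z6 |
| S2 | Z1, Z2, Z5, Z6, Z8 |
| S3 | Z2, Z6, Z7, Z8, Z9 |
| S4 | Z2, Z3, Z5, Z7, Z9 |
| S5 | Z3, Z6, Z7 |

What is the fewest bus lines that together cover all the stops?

Take {S1, S2, S3}. Their union is {Z1, Z2, Z3, Z4, Z5, Z6, Z7, Z8, Z9}, which is all 9 stops.
Only S1 contains Z4, so S1 is forced; the remaining 4 stops need at least 2 more bus lines (each remaining bus line adds at most 3) — so at least 3 bus lines are needed, and 3 is optimal.

3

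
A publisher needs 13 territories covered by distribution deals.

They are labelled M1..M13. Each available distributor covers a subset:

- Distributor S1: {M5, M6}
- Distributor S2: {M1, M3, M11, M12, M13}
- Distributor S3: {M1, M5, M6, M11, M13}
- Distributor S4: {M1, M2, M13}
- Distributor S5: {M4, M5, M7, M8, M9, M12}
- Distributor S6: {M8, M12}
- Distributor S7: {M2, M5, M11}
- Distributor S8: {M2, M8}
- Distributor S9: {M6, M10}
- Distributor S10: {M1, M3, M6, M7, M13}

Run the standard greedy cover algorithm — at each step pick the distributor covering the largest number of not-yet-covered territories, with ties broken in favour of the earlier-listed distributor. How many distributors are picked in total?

4

Greedy: pick S5 (covers 6 new) → pick S2 (covers 4 new) → pick S9 (covers 2 new) → pick S4 (covers 1 new). Total picks: 4.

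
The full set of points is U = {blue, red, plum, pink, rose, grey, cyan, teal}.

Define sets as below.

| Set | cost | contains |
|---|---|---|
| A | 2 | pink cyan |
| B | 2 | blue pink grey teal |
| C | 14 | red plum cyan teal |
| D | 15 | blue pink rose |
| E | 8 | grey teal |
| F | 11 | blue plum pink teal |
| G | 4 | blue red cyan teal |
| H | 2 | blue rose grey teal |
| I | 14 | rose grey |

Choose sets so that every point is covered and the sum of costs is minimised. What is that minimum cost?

F, G, H together cover every point (F ∪ G ∪ H = {blue, red, plum, pink, rose, grey, cyan, teal}); total cost 11 + 4 + 2 = 17.
The greedy pick B, A, H, G, F costs 21; no covering selection beats 17.

17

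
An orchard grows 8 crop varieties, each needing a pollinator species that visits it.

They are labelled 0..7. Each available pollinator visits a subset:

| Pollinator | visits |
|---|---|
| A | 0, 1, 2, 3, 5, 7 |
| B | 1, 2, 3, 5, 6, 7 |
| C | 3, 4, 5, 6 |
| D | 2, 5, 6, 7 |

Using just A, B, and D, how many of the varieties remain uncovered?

Union of A, B, D = {0, 1, 2, 3, 5, 6, 7}.
Not covered: 4 — 1 variety.

1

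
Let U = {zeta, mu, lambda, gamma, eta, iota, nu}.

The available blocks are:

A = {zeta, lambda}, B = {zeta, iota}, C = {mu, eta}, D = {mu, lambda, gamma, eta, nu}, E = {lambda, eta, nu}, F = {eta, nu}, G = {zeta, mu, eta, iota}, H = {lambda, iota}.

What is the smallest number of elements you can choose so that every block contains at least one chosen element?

3

Take T = {zeta, eta, iota}. Each listed block contains at least one of these, so T is a hitting set of size 3.
No choice of 2 elements meets every block, so 3 is the minimum.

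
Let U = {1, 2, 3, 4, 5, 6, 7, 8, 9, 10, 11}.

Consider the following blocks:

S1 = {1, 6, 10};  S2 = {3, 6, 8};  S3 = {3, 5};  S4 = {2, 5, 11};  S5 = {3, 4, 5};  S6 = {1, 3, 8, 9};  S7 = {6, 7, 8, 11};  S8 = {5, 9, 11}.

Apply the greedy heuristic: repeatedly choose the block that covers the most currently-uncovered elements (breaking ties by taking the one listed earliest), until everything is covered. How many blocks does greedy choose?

5

Greedy: pick S6 (covers 4 new) → pick S4 (covers 3 new) → pick S1 (covers 2 new) → pick S5 (covers 1 new) → pick S7 (covers 1 new). Total picks: 5.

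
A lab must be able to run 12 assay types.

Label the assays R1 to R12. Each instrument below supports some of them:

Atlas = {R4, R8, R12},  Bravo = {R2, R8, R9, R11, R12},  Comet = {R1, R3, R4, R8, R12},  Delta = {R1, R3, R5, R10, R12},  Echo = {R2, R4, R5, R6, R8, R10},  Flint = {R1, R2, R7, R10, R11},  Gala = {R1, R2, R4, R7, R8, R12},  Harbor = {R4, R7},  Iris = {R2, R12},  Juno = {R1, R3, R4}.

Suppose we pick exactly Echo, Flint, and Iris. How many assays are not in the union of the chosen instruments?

Union of Echo, Flint, Iris = {R1, R2, R4, R5, R6, R7, R8, R10, R11, R12}.
Not covered: R3, R9 — 2 assays.

2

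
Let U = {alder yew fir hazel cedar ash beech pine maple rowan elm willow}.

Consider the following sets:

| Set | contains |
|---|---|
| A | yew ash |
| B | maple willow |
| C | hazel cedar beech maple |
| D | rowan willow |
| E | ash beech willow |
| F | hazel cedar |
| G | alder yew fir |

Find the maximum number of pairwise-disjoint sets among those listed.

3

A, B, F are pairwise disjoint (A={yew,ash}; B={maple,willow}; F={hazel,cedar}).
Every remaining set overlaps one of these, and no 4 of the listed sets are pairwise disjoint, so 3 is the maximum.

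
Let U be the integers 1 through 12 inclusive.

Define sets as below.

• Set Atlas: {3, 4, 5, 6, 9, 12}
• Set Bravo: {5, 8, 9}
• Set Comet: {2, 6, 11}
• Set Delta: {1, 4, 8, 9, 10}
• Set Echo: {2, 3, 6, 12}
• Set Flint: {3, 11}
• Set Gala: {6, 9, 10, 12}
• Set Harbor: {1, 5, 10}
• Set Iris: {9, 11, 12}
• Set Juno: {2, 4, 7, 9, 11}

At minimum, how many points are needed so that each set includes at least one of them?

Take H = {3, 9, 10, 11}. Each listed set contains at least one of these, so H is a hitting set of size 4.
No choice of 3 points meets every set, so 4 is the minimum.

4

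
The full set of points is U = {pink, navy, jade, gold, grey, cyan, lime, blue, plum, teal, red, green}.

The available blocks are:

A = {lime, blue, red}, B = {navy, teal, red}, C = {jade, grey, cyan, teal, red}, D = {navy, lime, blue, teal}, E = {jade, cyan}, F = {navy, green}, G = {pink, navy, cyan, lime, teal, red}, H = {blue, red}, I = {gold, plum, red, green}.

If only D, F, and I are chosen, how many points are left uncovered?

Union of D, F, I = {navy, gold, lime, blue, plum, teal, red, green}.
Not covered: pink, jade, grey, cyan — 4 points.

4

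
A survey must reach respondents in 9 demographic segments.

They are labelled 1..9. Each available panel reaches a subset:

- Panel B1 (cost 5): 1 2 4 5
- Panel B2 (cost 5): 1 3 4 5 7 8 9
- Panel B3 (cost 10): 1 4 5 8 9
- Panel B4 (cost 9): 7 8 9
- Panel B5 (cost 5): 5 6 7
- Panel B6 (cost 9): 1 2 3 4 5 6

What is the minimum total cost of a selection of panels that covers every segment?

B2, B6 together cover every segment (B2 ∪ B6 = {1, 2, 3, 4, 5, 6, 7, 8, 9}); total cost 5 + 9 = 14.
No covering selection has total cost below 14.

14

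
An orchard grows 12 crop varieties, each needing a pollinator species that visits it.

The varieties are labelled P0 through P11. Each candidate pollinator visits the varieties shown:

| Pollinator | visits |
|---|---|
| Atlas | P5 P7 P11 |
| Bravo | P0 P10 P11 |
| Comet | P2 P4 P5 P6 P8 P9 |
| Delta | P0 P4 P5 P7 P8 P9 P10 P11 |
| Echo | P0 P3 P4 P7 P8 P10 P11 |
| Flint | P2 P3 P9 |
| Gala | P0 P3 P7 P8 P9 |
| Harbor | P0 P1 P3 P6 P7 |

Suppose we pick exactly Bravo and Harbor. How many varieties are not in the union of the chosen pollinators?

5

Union of Bravo, Harbor = {P0, P1, P3, P6, P7, P10, P11}.
Not covered: P2, P4, P5, P8, P9 — 5 varieties.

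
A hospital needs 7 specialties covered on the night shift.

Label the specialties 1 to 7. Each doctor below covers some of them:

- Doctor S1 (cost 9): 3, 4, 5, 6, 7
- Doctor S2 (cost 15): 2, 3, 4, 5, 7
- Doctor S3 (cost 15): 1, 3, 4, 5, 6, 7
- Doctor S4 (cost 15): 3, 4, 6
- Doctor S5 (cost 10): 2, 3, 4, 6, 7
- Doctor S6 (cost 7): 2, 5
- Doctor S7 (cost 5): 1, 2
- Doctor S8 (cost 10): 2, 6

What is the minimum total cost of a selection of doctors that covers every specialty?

S1, S7 together cover every specialty (S1 ∪ S7 = {1, 2, 3, 4, 5, 6, 7}); total cost 9 + 5 = 14.
No covering selection has total cost below 14.

14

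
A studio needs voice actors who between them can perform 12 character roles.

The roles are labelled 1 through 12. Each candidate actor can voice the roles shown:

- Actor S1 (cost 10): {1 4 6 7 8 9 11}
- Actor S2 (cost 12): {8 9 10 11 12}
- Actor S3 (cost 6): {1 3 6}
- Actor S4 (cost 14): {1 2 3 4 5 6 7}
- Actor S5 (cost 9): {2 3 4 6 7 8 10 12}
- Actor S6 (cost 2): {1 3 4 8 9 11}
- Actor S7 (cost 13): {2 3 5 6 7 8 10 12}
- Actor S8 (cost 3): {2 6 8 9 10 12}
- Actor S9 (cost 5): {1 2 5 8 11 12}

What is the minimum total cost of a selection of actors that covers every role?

S6, S7 together cover every role (S6 ∪ S7 = {1, 2, 3, 4, 5, 6, 7, 8, 9, 10, 11, 12}); total cost 2 + 13 = 15.
The greedy pick S6, S8, S9, S5 costs 19; no covering selection beats 15.

15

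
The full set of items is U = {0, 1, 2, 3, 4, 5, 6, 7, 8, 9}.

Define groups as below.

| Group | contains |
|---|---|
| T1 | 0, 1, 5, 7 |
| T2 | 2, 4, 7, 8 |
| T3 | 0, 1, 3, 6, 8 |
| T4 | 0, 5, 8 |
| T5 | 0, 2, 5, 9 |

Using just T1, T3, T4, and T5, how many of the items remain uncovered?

1

Union of T1, T3, T4, T5 = {0, 1, 2, 3, 5, 6, 7, 8, 9}.
Not covered: 4 — 1 item.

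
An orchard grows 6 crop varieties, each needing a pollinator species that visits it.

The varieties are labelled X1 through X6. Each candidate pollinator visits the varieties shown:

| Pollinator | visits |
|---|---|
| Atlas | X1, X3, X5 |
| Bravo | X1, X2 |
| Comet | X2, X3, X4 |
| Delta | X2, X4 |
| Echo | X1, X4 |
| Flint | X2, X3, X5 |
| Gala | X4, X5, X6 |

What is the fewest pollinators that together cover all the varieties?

3

Take {Atlas, Comet, Gala}. Their union is {X1, X2, X3, X4, X5, X6}, which is all 6 varieties.
Only Gala contains X6, so Gala is forced; the remaining 3 varieties need at least 2 more pollinators (each remaining pollinator adds at most 2) — so at least 3 pollinators are needed, and 3 is optimal.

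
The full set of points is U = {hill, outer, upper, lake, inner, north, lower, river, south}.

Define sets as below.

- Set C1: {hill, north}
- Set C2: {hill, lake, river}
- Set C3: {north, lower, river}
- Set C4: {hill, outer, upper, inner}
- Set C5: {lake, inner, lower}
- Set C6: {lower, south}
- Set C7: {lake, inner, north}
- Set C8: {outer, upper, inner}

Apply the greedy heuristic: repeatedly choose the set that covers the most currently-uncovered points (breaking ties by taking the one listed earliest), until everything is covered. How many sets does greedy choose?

Greedy: pick C4 (covers 4 new) → pick C3 (covers 3 new) → pick C2 (covers 1 new) → pick C6 (covers 1 new). Total picks: 4.

4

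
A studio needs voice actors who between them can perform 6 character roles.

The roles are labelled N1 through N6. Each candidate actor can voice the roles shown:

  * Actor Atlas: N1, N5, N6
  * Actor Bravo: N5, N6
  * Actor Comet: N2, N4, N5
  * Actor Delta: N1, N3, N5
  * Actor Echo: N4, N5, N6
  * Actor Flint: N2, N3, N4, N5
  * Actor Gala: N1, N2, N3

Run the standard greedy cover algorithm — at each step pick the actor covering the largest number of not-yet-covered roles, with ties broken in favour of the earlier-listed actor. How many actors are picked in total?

2

Greedy: pick Flint (covers 4 new) → pick Atlas (covers 2 new). Total picks: 2.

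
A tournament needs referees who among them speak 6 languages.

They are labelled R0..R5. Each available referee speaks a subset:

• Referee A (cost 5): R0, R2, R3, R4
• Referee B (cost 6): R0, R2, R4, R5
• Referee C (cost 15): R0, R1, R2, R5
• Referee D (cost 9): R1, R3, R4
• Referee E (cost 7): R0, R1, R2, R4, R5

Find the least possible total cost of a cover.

12

A, E together cover every language (A ∪ E = {R0, R1, R2, R3, R4, R5}); total cost 5 + 7 = 12.
No covering selection has total cost below 12.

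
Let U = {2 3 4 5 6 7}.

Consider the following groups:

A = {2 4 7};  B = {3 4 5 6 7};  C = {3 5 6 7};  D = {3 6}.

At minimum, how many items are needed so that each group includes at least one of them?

2

The 2 items {6, 7} hit every group.
The groups A, D are pairwise disjoint, so any hitting set needs a separate item for each — at least 2. Hence 2 is optimal.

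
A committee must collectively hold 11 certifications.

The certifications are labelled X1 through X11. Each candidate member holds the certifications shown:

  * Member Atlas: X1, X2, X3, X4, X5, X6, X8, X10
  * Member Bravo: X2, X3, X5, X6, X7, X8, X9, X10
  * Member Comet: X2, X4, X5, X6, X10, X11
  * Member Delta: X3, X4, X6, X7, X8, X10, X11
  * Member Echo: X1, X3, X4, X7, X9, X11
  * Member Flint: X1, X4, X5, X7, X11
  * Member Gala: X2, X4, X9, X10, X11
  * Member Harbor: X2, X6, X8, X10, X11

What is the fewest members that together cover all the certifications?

Take {Bravo, Flint}. Their union is {X1, X2, X3, X4, X5, X6, X7, X8, X9, X10, X11}, which is all 11 certifications.
No single member has all 11 certifications (the largest, Atlas, has 8), so 2 is optimal.

2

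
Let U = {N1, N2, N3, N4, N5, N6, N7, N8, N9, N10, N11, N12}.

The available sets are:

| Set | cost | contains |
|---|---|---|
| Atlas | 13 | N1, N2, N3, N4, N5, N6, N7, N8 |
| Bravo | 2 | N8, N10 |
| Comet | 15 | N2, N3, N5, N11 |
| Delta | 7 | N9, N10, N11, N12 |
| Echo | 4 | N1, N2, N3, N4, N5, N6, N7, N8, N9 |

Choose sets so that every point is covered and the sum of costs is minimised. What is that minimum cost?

11

Delta, Echo together cover every point (Delta ∪ Echo = {N1, N2, N3, N4, N5, N6, N7, N8, N9, N10, N11, N12}); total cost 7 + 4 = 11.
The greedy pick Echo, Bravo, Delta costs 13; no covering selection beats 11.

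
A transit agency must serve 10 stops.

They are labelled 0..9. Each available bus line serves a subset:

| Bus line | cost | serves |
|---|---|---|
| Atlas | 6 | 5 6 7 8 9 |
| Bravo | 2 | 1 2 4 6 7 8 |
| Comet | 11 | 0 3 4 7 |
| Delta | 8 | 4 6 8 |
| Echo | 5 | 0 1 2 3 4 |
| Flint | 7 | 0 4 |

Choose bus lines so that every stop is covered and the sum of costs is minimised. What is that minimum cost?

11

Atlas, Echo together cover every stop (Atlas ∪ Echo = {0, 1, 2, 3, 4, 5, 6, 7, 8, 9}); total cost 6 + 5 = 11.
The greedy pick Bravo, Echo, Atlas costs 13; no covering selection beats 11.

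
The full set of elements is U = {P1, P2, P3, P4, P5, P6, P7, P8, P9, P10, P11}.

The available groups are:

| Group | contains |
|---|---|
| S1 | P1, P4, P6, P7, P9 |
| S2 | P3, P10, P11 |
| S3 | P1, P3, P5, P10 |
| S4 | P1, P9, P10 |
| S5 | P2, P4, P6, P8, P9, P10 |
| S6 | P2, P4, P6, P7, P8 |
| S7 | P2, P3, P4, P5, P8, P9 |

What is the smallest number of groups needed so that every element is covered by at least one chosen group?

S1 and S2 and S7 together: S1 ∪ S2 ∪ S7 = {P1, P2, P3, P4, P5, P6, P7, P8, P9, P10, P11} — every element is covered.
Only S2 contains P11, so S2 is forced; the remaining 8 elements need at least 2 more groups (each remaining group adds at most 5) — so at least 3 groups are needed, and 3 is optimal.

3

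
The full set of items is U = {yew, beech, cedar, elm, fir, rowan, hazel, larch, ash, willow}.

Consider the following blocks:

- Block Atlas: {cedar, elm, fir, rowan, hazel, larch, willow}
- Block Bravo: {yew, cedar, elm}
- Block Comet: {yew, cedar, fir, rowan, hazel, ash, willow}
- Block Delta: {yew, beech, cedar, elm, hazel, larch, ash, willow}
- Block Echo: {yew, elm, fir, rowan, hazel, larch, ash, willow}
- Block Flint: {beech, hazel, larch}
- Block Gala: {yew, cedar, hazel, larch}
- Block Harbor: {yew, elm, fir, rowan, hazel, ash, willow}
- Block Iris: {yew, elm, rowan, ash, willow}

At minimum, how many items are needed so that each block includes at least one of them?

Take H = {yew, hazel}. Each listed block contains at least one of these, so H is a hitting set of size 2.
The blocks Flint, Iris are pairwise disjoint, so any hitting set needs a separate item for each — at least 2. Hence 2 is optimal.

2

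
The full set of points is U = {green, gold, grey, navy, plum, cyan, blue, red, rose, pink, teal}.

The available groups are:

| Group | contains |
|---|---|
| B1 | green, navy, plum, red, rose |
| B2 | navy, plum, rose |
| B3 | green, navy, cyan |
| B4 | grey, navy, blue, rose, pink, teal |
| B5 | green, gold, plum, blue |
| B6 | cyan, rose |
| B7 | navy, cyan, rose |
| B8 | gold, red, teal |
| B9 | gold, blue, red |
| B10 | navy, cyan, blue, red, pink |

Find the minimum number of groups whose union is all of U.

3

B4, B5, and B10 cover everything between them: the union {green, gold, grey, navy, plum, cyan, blue, red, rose, pink, teal} is all of U.
Only B4 contains grey, so B4 is forced; the remaining 5 points need at least 2 more groups (each remaining group adds at most 3) — so at least 3 groups are needed, and 3 is optimal.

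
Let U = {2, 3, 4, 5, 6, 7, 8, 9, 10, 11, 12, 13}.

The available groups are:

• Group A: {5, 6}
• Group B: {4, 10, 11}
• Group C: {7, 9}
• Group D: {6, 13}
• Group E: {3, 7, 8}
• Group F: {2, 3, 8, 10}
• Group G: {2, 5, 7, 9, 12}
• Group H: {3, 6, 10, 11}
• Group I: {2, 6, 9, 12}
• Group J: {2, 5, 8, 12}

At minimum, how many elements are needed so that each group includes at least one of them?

The 4 elements {6, 8, 9, 11} hit every group.
The groups B, C, D, J are pairwise disjoint, so any hitting set needs a separate element for each — at least 4. Hence 4 is optimal.

4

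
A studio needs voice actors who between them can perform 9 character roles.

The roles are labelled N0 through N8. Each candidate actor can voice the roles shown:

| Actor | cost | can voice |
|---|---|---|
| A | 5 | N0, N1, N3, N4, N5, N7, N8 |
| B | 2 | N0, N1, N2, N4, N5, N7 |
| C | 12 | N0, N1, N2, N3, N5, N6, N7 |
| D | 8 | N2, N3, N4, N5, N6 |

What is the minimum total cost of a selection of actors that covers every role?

A, D together cover every role (A ∪ D = {N0, N1, N2, N3, N4, N5, N6, N7, N8}); total cost 5 + 8 = 13.
The greedy pick B, A, D costs 15; no covering selection beats 13.

13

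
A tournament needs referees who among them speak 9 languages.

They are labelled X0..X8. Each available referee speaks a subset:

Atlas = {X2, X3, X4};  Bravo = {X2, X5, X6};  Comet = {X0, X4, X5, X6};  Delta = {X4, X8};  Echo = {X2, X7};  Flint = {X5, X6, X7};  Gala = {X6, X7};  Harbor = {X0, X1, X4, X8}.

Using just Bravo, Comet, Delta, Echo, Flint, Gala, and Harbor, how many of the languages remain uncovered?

1

Union of Bravo, Comet, Delta, Echo, Flint, Gala, Harbor = {X0, X1, X2, X4, X5, X6, X7, X8}.
Not covered: X3 — 1 language.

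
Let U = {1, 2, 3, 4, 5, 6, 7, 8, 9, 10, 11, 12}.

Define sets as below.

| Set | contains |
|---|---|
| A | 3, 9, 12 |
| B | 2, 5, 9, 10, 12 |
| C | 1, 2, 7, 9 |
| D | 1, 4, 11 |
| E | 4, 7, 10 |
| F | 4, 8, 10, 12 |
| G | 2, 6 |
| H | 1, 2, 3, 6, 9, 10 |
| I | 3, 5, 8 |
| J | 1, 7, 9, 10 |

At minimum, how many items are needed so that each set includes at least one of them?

T = {2, 4, 5, 9} meets every set (each contains at least one member of T), and |T| = 4.
No choice of 3 items meets every set, so 4 is the minimum.

4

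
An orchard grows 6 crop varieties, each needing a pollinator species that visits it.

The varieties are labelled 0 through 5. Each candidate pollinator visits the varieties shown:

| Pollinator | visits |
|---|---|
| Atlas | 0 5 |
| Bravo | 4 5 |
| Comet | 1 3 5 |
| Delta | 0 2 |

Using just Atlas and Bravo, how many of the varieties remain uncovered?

3

Union of Atlas, Bravo = {0, 4, 5}.
Not covered: 1, 2, 3 — 3 varieties.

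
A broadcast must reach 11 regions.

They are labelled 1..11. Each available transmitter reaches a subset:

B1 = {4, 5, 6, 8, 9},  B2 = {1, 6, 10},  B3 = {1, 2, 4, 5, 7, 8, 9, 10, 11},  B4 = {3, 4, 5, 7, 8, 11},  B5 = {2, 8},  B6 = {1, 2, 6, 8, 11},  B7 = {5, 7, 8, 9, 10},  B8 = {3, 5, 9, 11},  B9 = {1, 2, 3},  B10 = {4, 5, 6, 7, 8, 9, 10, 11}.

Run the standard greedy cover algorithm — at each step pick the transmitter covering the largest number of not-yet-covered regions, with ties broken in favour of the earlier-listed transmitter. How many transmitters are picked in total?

3

Greedy: pick B3 (covers 9 new) → pick B1 (covers 1 new) → pick B4 (covers 1 new). Total picks: 3.
(The true minimum cover uses only 2 transmitters, so greedy is not optimal here.)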